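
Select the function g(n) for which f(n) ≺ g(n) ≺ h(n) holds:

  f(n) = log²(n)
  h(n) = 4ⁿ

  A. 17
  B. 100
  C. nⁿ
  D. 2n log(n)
D

We need g(n) with log²(n) = o(g(n)) and g(n) = o(4ⁿ), i.e. O(log² n) ≺ g ≺ O(4ⁿ).
Check each option:
  A. 17 — O(1) does not grow strictly faster than f(n)
  B. 100 — O(1) does not grow strictly faster than f(n)
  C. nⁿ — O(nⁿ) does not grow strictly slower than h(n)
  D. 2n log(n) — O(n log n) is strictly between O(log² n) and O(4ⁿ) ✓

Only option D (2n log(n)) lies strictly between.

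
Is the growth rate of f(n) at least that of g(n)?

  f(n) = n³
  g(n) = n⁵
False

f(n) = n³ is O(n³), and g(n) = n⁵ is O(n⁵).
Since O(n³) grows slower than O(n⁵), f(n) = Ω(g(n)) is false.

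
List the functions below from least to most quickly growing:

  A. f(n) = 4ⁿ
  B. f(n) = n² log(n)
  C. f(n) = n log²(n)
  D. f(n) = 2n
D < C < B < A

Comparing growth rates:
D = 2n is O(n)
C = n log²(n) is O(n log² n)
B = n² log(n) is O(n² log n)
A = 4ⁿ is O(4ⁿ)

Therefore, the order from slowest to fastest is: D < C < B < A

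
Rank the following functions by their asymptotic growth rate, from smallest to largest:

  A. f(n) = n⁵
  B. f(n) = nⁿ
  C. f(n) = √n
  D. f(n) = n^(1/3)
D < C < A < B

Comparing growth rates:
D = n^(1/3) is O(n^(1/3))
C = √n is O(√n)
A = n⁵ is O(n⁵)
B = nⁿ is O(nⁿ)

Therefore, the order from slowest to fastest is: D < C < A < B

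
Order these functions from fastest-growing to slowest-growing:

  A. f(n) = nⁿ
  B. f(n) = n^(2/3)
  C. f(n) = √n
A > B > C

Comparing growth rates:
A = nⁿ is O(nⁿ)
B = n^(2/3) is O(n^(2/3))
C = √n is O(√n)

Therefore, the order from fastest to slowest is: A > B > C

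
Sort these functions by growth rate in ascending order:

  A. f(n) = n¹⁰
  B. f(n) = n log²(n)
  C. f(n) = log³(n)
C < B < A

Comparing growth rates:
C = log³(n) is O(log³ n)
B = n log²(n) is O(n log² n)
A = n¹⁰ is O(n¹⁰)

Therefore, the order from slowest to fastest is: C < B < A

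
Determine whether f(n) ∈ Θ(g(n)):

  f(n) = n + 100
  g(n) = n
True

f(n) = n + 100 and g(n) = n are both O(n).
Since they have the same asymptotic growth rate, f(n) = Θ(g(n)) is true.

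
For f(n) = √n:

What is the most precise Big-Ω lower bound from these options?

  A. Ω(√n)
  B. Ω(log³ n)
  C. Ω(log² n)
A

f(n) = √n is Ω(√n).
All listed options are valid Big-Ω bounds (lower bounds),
but Ω(√n) is the tightest (largest valid bound).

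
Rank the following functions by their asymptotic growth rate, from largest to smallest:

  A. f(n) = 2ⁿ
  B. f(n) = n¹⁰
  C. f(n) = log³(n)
A > B > C

Comparing growth rates:
A = 2ⁿ is O(2ⁿ)
B = n¹⁰ is O(n¹⁰)
C = log³(n) is O(log³ n)

Therefore, the order from fastest to slowest is: A > B > C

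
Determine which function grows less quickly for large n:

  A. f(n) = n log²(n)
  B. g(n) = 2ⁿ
A

f(n) = n log²(n) is O(n log² n), while g(n) = 2ⁿ is O(2ⁿ).
Since O(n log² n) grows slower than O(2ⁿ), f(n) is dominated.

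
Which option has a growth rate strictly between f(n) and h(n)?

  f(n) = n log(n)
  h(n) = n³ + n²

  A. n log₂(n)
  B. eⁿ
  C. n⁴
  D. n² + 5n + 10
D

We need g(n) with n log(n) = o(g(n)) and g(n) = o(n³ + n²), i.e. O(n log n) ≺ g ≺ O(n³).
Check each option:
  A. n log₂(n) — O(n log n) does not grow strictly faster than f(n)
  B. eⁿ — O(eⁿ) does not grow strictly slower than h(n)
  C. n⁴ — O(n⁴) does not grow strictly slower than h(n)
  D. n² + 5n + 10 — O(n²) is strictly between O(n log n) and O(n³) ✓

Only option D (n² + 5n + 10) lies strictly between.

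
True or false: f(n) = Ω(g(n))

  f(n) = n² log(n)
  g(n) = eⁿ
False

f(n) = n² log(n) is O(n² log n), and g(n) = eⁿ is O(eⁿ).
Since O(n² log n) grows slower than O(eⁿ), f(n) = Ω(g(n)) is false.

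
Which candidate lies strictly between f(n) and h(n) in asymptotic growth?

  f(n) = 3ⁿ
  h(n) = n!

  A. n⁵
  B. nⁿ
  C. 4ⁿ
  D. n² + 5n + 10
C

We need g(n) with 3ⁿ = o(g(n)) and g(n) = o(n!), i.e. O(3ⁿ) ≺ g ≺ O(n!).
Check each option:
  A. n⁵ — O(n⁵) does not grow strictly faster than f(n)
  B. nⁿ — O(nⁿ) does not grow strictly slower than h(n)
  C. 4ⁿ — O(4ⁿ) is strictly between O(3ⁿ) and O(n!) ✓
  D. n² + 5n + 10 — O(n²) does not grow strictly faster than f(n)

Only option C (4ⁿ) lies strictly between.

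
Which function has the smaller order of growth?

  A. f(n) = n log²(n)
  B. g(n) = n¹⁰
A

f(n) = n log²(n) is O(n log² n), while g(n) = n¹⁰ is O(n¹⁰).
Since O(n log² n) grows slower than O(n¹⁰), f(n) is dominated.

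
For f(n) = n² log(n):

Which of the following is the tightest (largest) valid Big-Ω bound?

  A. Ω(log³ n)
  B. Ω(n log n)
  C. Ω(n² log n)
C

f(n) = n² log(n) is Ω(n² log n).
All listed options are valid Big-Ω bounds (lower bounds),
but Ω(n² log n) is the tightest (largest valid bound).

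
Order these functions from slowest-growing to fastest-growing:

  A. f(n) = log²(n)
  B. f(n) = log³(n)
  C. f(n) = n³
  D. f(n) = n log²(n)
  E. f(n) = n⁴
A < B < D < C < E

Comparing growth rates:
A = log²(n) is O(log² n)
B = log³(n) is O(log³ n)
D = n log²(n) is O(n log² n)
C = n³ is O(n³)
E = n⁴ is O(n⁴)

Therefore, the order from slowest to fastest is: A < B < D < C < E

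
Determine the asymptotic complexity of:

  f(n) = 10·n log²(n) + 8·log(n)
O(n log² n)

The dominant term in 10·n log²(n) + 8·log(n) is 10·n log²(n), which is Θ(n log² n).
Lower-order terms (8·log(n)) are asymptotically negligible.
Constants are absorbed, so the tightest bound is O(n log² n).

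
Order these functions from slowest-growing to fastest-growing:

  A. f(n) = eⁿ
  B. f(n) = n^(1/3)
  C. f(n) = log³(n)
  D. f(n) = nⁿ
C < B < A < D

Comparing growth rates:
C = log³(n) is O(log³ n)
B = n^(1/3) is O(n^(1/3))
A = eⁿ is O(eⁿ)
D = nⁿ is O(nⁿ)

Therefore, the order from slowest to fastest is: C < B < A < D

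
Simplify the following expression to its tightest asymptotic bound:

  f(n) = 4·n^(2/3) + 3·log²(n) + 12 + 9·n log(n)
Θ(n log n)

Order the terms by growth rate: 12 ≺ 3·log²(n) ≺ 4·n^(2/3) ≺ 9·n log(n).
The fastest-growing term 9·n log(n) dominates as n → ∞; dropping its constant factor gives Θ(n log n).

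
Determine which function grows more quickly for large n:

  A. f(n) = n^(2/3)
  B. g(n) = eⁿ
B

f(n) = n^(2/3) is O(n^(2/3)), while g(n) = eⁿ is O(eⁿ).
Since O(eⁿ) grows faster than O(n^(2/3)), g(n) dominates.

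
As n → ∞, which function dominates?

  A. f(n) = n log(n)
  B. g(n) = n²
B

f(n) = n log(n) is O(n log n), while g(n) = n² is O(n²).
Since O(n²) grows faster than O(n log n), g(n) dominates.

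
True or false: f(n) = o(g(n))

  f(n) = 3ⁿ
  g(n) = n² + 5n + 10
False

f(n) = 3ⁿ is O(3ⁿ), and g(n) = n² + 5n + 10 is O(n²).
Since O(3ⁿ) grows faster than or equal to O(n²), f(n) = o(g(n)) is false.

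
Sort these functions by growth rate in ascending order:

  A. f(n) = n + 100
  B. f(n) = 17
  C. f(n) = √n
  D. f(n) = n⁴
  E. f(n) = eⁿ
B < C < A < D < E

Comparing growth rates:
B = 17 is O(1)
C = √n is O(√n)
A = n + 100 is O(n)
D = n⁴ is O(n⁴)
E = eⁿ is O(eⁿ)

Therefore, the order from slowest to fastest is: B < C < A < D < E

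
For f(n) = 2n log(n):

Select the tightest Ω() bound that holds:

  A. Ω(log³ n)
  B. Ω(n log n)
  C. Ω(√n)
B

f(n) = 2n log(n) is Ω(n log n).
All listed options are valid Big-Ω bounds (lower bounds),
but Ω(n log n) is the tightest (largest valid bound).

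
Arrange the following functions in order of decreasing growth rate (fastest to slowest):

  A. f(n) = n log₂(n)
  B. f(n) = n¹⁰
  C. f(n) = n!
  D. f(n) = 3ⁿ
C > D > B > A

Comparing growth rates:
C = n! is O(n!)
D = 3ⁿ is O(3ⁿ)
B = n¹⁰ is O(n¹⁰)
A = n log₂(n) is O(n log n)

Therefore, the order from fastest to slowest is: C > D > B > A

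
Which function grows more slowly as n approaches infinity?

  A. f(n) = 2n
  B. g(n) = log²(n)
B

f(n) = 2n is O(n), while g(n) = log²(n) is O(log² n).
Since O(log² n) grows slower than O(n), g(n) is dominated.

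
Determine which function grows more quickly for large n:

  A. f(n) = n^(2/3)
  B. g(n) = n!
B

f(n) = n^(2/3) is O(n^(2/3)), while g(n) = n! is O(n!).
Since O(n!) grows faster than O(n^(2/3)), g(n) dominates.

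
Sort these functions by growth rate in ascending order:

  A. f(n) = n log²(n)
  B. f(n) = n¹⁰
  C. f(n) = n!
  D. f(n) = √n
D < A < B < C

Comparing growth rates:
D = √n is O(√n)
A = n log²(n) is O(n log² n)
B = n¹⁰ is O(n¹⁰)
C = n! is O(n!)

Therefore, the order from slowest to fastest is: D < A < B < C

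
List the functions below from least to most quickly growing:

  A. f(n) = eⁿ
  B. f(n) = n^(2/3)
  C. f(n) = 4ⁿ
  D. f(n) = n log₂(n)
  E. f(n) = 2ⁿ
B < D < E < A < C

Comparing growth rates:
B = n^(2/3) is O(n^(2/3))
D = n log₂(n) is O(n log n)
E = 2ⁿ is O(2ⁿ)
A = eⁿ is O(eⁿ)
C = 4ⁿ is O(4ⁿ)

Therefore, the order from slowest to fastest is: B < D < E < A < C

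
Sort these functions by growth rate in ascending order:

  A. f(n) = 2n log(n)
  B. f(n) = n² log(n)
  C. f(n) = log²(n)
C < A < B

Comparing growth rates:
C = log²(n) is O(log² n)
A = 2n log(n) is O(n log n)
B = n² log(n) is O(n² log n)

Therefore, the order from slowest to fastest is: C < A < B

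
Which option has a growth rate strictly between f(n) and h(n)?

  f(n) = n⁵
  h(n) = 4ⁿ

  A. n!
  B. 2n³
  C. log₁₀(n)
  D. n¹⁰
D

We need g(n) with n⁵ = o(g(n)) and g(n) = o(4ⁿ), i.e. O(n⁵) ≺ g ≺ O(4ⁿ).
Check each option:
  A. n! — O(n!) does not grow strictly slower than h(n)
  B. 2n³ — O(n³) does not grow strictly faster than f(n)
  C. log₁₀(n) — O(log n) does not grow strictly faster than f(n)
  D. n¹⁰ — O(n¹⁰) is strictly between O(n⁵) and O(4ⁿ) ✓

Only option D (n¹⁰) lies strictly between.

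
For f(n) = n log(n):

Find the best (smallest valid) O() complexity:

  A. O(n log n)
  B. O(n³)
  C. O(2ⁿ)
A

f(n) = n log(n) is O(n log n).
All listed options are valid Big-O bounds (upper bounds),
but O(n log n) is the tightest (smallest valid bound).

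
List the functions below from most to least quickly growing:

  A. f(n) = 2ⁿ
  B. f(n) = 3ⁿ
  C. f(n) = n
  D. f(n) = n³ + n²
B > A > D > C

Comparing growth rates:
B = 3ⁿ is O(3ⁿ)
A = 2ⁿ is O(2ⁿ)
D = n³ + n² is O(n³)
C = n is O(n)

Therefore, the order from fastest to slowest is: B > A > D > C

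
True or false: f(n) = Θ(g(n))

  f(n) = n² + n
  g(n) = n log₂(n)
False

f(n) = n² + n is O(n²), and g(n) = n log₂(n) is O(n log n).
Since they have different growth rates, f(n) = Θ(g(n)) is false.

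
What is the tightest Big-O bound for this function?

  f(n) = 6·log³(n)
O(log³ n)

The dominant term in 6·log³(n) is 6·log³(n), which is Θ(log³ n).
Constants are absorbed, so the tightest bound is O(log³ n).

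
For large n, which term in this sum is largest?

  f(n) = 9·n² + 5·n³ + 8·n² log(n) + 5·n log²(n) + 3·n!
3·n!

Looking at each term:
  - 9·n² is O(n²)
  - 5·n³ is O(n³)
  - 8·n² log(n) is O(n² log n)
  - 5·n log²(n) is O(n log² n)
  - 3·n! is O(n!)

The term 3·n! (O(n!)) grows fastest and dominates all others.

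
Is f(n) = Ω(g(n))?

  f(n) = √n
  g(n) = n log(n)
False

f(n) = √n is O(√n), and g(n) = n log(n) is O(n log n).
Since O(√n) grows slower than O(n log n), f(n) = Ω(g(n)) is false.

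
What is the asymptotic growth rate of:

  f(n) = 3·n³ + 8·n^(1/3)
Θ(n³)

Order the terms by growth rate: 8·n^(1/3) ≺ 3·n³.
The fastest-growing term 3·n³ dominates as n → ∞; dropping its constant factor gives Θ(n³).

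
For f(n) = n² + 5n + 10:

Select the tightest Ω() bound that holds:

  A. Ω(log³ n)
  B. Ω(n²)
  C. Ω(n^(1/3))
B

f(n) = n² + 5n + 10 is Ω(n²).
All listed options are valid Big-Ω bounds (lower bounds),
but Ω(n²) is the tightest (largest valid bound).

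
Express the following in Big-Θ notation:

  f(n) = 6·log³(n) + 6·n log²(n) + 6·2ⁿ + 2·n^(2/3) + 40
Θ(2ⁿ)

Order the terms by growth rate: 40 ≺ 6·log³(n) ≺ 2·n^(2/3) ≺ 6·n log²(n) ≺ 6·2ⁿ.
The fastest-growing term 6·2ⁿ dominates as n → ∞; dropping its constant factor gives Θ(2ⁿ).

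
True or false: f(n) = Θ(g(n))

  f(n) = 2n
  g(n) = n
True

f(n) = 2n and g(n) = n are both O(n).
Since they have the same asymptotic growth rate, f(n) = Θ(g(n)) is true.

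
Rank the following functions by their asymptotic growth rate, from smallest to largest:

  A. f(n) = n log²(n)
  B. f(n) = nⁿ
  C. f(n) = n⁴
A < C < B

Comparing growth rates:
A = n log²(n) is O(n log² n)
C = n⁴ is O(n⁴)
B = nⁿ is O(nⁿ)

Therefore, the order from slowest to fastest is: A < C < B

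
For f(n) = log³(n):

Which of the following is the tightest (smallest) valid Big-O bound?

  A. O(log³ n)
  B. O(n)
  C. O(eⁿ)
A

f(n) = log³(n) is O(log³ n).
All listed options are valid Big-O bounds (upper bounds),
but O(log³ n) is the tightest (smallest valid bound).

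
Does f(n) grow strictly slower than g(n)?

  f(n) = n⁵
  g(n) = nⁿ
True

f(n) = n⁵ is O(n⁵), and g(n) = nⁿ is O(nⁿ).
Since O(n⁵) grows strictly slower than O(nⁿ), f(n) = o(g(n)) is true.
This means lim(n→∞) f(n)/g(n) = 0.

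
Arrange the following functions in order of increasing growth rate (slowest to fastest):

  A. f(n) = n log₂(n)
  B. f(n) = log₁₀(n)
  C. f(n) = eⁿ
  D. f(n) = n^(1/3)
B < D < A < C

Comparing growth rates:
B = log₁₀(n) is O(log n)
D = n^(1/3) is O(n^(1/3))
A = n log₂(n) is O(n log n)
C = eⁿ is O(eⁿ)

Therefore, the order from slowest to fastest is: B < D < A < C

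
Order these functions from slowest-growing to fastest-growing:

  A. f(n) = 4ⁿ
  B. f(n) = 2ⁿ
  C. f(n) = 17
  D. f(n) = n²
C < D < B < A

Comparing growth rates:
C = 17 is O(1)
D = n² is O(n²)
B = 2ⁿ is O(2ⁿ)
A = 4ⁿ is O(4ⁿ)

Therefore, the order from slowest to fastest is: C < D < B < A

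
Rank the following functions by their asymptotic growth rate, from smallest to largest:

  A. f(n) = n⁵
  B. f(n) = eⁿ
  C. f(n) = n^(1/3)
C < A < B

Comparing growth rates:
C = n^(1/3) is O(n^(1/3))
A = n⁵ is O(n⁵)
B = eⁿ is O(eⁿ)

Therefore, the order from slowest to fastest is: C < A < B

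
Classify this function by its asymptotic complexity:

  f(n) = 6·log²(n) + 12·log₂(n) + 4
O(log² n)

The dominant term in 6·log²(n) + 12·log₂(n) + 4 is 6·log²(n), which is Θ(log² n).
Lower-order terms (12·log₂(n), 4) are asymptotically negligible.
Constants are absorbed, so the tightest bound is O(log² n).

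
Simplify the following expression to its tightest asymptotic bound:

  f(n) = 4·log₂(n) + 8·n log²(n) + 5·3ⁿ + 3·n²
Θ(3ⁿ)

Order the terms by growth rate: 4·log₂(n) ≺ 8·n log²(n) ≺ 3·n² ≺ 5·3ⁿ.
The fastest-growing term 5·3ⁿ dominates as n → ∞; dropping its constant factor gives Θ(3ⁿ).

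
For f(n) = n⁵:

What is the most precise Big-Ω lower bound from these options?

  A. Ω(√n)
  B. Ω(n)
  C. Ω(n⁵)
C

f(n) = n⁵ is Ω(n⁵).
All listed options are valid Big-Ω bounds (lower bounds),
but Ω(n⁵) is the tightest (largest valid bound).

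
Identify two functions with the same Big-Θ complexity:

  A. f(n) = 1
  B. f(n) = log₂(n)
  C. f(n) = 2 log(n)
B and C

Examining each function:
  A. 1 is O(1)
  B. log₂(n) is O(log n)
  C. 2 log(n) is O(log n)

Functions B and C both have the same complexity class.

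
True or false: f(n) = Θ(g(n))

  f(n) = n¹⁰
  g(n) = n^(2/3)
False

f(n) = n¹⁰ is O(n¹⁰), and g(n) = n^(2/3) is O(n^(2/3)).
Since they have different growth rates, f(n) = Θ(g(n)) is false.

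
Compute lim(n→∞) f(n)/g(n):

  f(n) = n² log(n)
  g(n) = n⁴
0

Since n² log(n) (O(n² log n)) grows slower than n⁴ (O(n⁴)),
the ratio f(n)/g(n) → 0 as n → ∞.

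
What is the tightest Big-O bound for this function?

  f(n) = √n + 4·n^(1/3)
O(√n)

The dominant term in √n + 4·n^(1/3) is √n, which is Θ(√n).
Lower-order terms (4·n^(1/3)) are asymptotically negligible.
Constants are absorbed, so the tightest bound is O(√n).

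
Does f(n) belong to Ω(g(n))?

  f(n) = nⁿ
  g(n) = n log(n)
True

f(n) = nⁿ is O(nⁿ), and g(n) = n log(n) is O(n log n).
Since O(nⁿ) grows at least as fast as O(n log n), f(n) = Ω(g(n)) is true.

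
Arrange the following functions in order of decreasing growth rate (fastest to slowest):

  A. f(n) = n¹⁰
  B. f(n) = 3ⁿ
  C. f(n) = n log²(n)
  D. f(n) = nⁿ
D > B > A > C

Comparing growth rates:
D = nⁿ is O(nⁿ)
B = 3ⁿ is O(3ⁿ)
A = n¹⁰ is O(n¹⁰)
C = n log²(n) is O(n log² n)

Therefore, the order from fastest to slowest is: D > B > A > C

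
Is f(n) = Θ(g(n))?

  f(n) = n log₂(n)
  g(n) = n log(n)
True

f(n) = n log₂(n) and g(n) = n log(n) are both O(n log n).
Since they have the same asymptotic growth rate, f(n) = Θ(g(n)) is true.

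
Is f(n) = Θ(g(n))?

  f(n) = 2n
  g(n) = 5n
True

f(n) = 2n and g(n) = 5n are both O(n).
Since they have the same asymptotic growth rate, f(n) = Θ(g(n)) is true.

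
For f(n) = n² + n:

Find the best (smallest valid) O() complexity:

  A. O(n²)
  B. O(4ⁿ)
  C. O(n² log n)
A

f(n) = n² + n is O(n²).
All listed options are valid Big-O bounds (upper bounds),
but O(n²) is the tightest (smallest valid bound).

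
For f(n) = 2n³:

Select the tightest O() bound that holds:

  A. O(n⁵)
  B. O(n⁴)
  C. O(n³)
C

f(n) = 2n³ is O(n³).
All listed options are valid Big-O bounds (upper bounds),
but O(n³) is the tightest (smallest valid bound).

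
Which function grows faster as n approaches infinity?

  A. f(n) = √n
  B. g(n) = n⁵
B

f(n) = √n is O(√n), while g(n) = n⁵ is O(n⁵).
Since O(n⁵) grows faster than O(√n), g(n) dominates.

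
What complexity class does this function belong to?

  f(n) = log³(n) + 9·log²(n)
O(log³ n)

The dominant term in log³(n) + 9·log²(n) is log³(n), which is Θ(log³ n).
Lower-order terms (9·log²(n)) are asymptotically negligible.
Constants are absorbed, so the tightest bound is O(log³ n).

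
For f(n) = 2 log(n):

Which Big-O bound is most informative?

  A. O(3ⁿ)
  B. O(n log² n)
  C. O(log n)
C

f(n) = 2 log(n) is O(log n).
All listed options are valid Big-O bounds (upper bounds),
but O(log n) is the tightest (smallest valid bound).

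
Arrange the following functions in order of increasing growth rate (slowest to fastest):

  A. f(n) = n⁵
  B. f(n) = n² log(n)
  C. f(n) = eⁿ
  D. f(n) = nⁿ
B < A < C < D

Comparing growth rates:
B = n² log(n) is O(n² log n)
A = n⁵ is O(n⁵)
C = eⁿ is O(eⁿ)
D = nⁿ is O(nⁿ)

Therefore, the order from slowest to fastest is: B < A < C < D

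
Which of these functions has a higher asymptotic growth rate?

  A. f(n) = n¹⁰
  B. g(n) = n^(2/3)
A

f(n) = n¹⁰ is O(n¹⁰), while g(n) = n^(2/3) is O(n^(2/3)).
Since O(n¹⁰) grows faster than O(n^(2/3)), f(n) dominates.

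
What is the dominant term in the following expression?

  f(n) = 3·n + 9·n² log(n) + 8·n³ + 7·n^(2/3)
8·n³

Looking at each term:
  - 3·n is O(n)
  - 9·n² log(n) is O(n² log n)
  - 8·n³ is O(n³)
  - 7·n^(2/3) is O(n^(2/3))

The term 8·n³ (O(n³)) grows fastest and dominates all others.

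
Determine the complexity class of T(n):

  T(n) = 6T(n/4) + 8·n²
Θ(n²)

Master Theorem: a = 6, b = 4, f(n) = 8·n².
Compute the critical exponent d = log₄(6) = 1.292.
Compare f(n) = Θ(n²) against n^d:
  k = 2 > d = 1.292, so f(n) = Ω(n^(d+ε)) — Case 3.
  Regularity: a·(n/b)^2/n^2 = a/b^2 = 6/16 < 1 ✓.
  The top-level work dominates: T(n) = Θ(f(n)) = Θ(n²).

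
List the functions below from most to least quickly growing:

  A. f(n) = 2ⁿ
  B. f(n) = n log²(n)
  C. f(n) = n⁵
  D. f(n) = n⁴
A > C > D > B

Comparing growth rates:
A = 2ⁿ is O(2ⁿ)
C = n⁵ is O(n⁵)
D = n⁴ is O(n⁴)
B = n log²(n) is O(n log² n)

Therefore, the order from fastest to slowest is: A > C > D > B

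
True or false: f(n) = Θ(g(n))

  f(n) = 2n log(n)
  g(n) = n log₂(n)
True

f(n) = 2n log(n) and g(n) = n log₂(n) are both O(n log n).
Since they have the same asymptotic growth rate, f(n) = Θ(g(n)) is true.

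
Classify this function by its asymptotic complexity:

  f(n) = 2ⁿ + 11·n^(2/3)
O(2ⁿ)

The dominant term in 2ⁿ + 11·n^(2/3) is 2ⁿ, which is Θ(2ⁿ).
Lower-order terms (11·n^(2/3)) are asymptotically negligible.
Constants are absorbed, so the tightest bound is O(2ⁿ).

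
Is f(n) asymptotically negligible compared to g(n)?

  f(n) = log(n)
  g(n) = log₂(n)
False

f(n) = log(n) is O(log n), and g(n) = log₂(n) is O(log n).
Since they have the same growth rate, f(n) = o(g(n)) is false.
(f = o(g) requires f to grow strictly slower, not equal.)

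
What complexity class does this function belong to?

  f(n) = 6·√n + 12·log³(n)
O(√n)

The dominant term in 6·√n + 12·log³(n) is 6·√n, which is Θ(√n).
Lower-order terms (12·log³(n)) are asymptotically negligible.
Constants are absorbed, so the tightest bound is O(√n).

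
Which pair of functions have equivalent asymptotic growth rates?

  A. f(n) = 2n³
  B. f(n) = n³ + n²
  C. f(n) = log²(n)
A and B

Examining each function:
  A. 2n³ is O(n³)
  B. n³ + n² is O(n³)
  C. log²(n) is O(log² n)

Functions A and B both have the same complexity class.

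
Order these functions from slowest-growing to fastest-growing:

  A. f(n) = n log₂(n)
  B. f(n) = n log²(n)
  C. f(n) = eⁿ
A < B < C

Comparing growth rates:
A = n log₂(n) is O(n log n)
B = n log²(n) is O(n log² n)
C = eⁿ is O(eⁿ)

Therefore, the order from slowest to fastest is: A < B < C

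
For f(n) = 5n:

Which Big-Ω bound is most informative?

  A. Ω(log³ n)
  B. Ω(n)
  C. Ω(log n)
B

f(n) = 5n is Ω(n).
All listed options are valid Big-Ω bounds (lower bounds),
but Ω(n) is the tightest (largest valid bound).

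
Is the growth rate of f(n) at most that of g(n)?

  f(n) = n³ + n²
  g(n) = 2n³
True

f(n) = n³ + n² and g(n) = 2n³ are both O(n³).
Big-O permits equal growth rates (f ≤ c·g for some c), so f(n) = O(g(n)) is true.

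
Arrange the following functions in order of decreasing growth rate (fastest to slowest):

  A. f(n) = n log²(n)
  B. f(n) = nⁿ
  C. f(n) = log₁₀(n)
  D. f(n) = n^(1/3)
B > A > D > C

Comparing growth rates:
B = nⁿ is O(nⁿ)
A = n log²(n) is O(n log² n)
D = n^(1/3) is O(n^(1/3))
C = log₁₀(n) is O(log n)

Therefore, the order from fastest to slowest is: B > A > D > C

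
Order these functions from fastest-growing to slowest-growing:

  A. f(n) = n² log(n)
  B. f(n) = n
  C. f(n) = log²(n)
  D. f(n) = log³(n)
A > B > D > C

Comparing growth rates:
A = n² log(n) is O(n² log n)
B = n is O(n)
D = log³(n) is O(log³ n)
C = log²(n) is O(log² n)

Therefore, the order from fastest to slowest is: A > B > D > C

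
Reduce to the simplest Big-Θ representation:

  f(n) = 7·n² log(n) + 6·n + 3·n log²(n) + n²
Θ(n² log n)

Order the terms by growth rate: 6·n ≺ 3·n log²(n) ≺ n² ≺ 7·n² log(n).
The fastest-growing term 7·n² log(n) dominates as n → ∞; dropping its constant factor gives Θ(n² log n).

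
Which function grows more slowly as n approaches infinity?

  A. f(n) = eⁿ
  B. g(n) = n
B

f(n) = eⁿ is O(eⁿ), while g(n) = n is O(n).
Since O(n) grows slower than O(eⁿ), g(n) is dominated.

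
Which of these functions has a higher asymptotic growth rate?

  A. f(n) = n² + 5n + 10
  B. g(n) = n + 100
A

f(n) = n² + 5n + 10 is O(n²), while g(n) = n + 100 is O(n).
Since O(n²) grows faster than O(n), f(n) dominates.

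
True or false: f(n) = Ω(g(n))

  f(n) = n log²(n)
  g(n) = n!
False

f(n) = n log²(n) is O(n log² n), and g(n) = n! is O(n!).
Since O(n log² n) grows slower than O(n!), f(n) = Ω(g(n)) is false.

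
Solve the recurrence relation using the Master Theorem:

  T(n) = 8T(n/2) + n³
Θ(n³ log n)

Master Theorem: a = 8, b = 2, f(n) = n³.
Compute the critical exponent d = log₂(8) = 3.
Compare f(n) = Θ(n³) against n^d:
  k = 3 = d, so f(n) = Θ(n^d) — Case 2.
  Work is balanced across levels: T(n) = Θ(n^d log n) = Θ(n³ log n).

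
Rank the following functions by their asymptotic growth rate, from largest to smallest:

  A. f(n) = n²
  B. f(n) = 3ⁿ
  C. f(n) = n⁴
B > C > A

Comparing growth rates:
B = 3ⁿ is O(3ⁿ)
C = n⁴ is O(n⁴)
A = n² is O(n²)

Therefore, the order from fastest to slowest is: B > C > A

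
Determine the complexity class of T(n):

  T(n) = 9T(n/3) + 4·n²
Θ(n² log n)

Master Theorem: a = 9, b = 3, f(n) = 4·n².
Compute the critical exponent d = log₃(9) = 2.
Compare f(n) = Θ(n²) against n^d:
  k = 2 = d, so f(n) = Θ(n^d) — Case 2.
  Work is balanced across levels: T(n) = Θ(n^d log n) = Θ(n² log n).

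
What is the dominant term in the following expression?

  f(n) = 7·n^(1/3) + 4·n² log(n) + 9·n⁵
9·n⁵

Looking at each term:
  - 7·n^(1/3) is O(n^(1/3))
  - 4·n² log(n) is O(n² log n)
  - 9·n⁵ is O(n⁵)

The term 9·n⁵ (O(n⁵)) grows fastest and dominates all others.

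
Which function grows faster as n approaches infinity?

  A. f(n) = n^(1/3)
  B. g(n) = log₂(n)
A

f(n) = n^(1/3) is O(n^(1/3)), while g(n) = log₂(n) is O(log n).
Since O(n^(1/3)) grows faster than O(log n), f(n) dominates.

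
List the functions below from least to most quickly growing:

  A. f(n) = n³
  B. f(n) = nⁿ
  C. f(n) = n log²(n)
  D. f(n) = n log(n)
D < C < A < B

Comparing growth rates:
D = n log(n) is O(n log n)
C = n log²(n) is O(n log² n)
A = n³ is O(n³)
B = nⁿ is O(nⁿ)

Therefore, the order from slowest to fastest is: D < C < A < B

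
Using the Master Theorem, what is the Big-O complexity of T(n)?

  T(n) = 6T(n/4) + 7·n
Θ(n^log₄(6))

Master Theorem: a = 6, b = 4, f(n) = 7·n.
Compute the critical exponent d = log₄(6) = 1.292.
Compare f(n) = Θ(n) against n^d:
  k = 1 < d = 1.292, so f(n) = O(n^(d-ε)) — Case 1.
  The recursion cost dominates: T(n) = Θ(n^d) = Θ(n^log₄(6)).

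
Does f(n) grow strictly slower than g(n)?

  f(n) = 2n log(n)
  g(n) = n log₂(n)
False

f(n) = 2n log(n) is O(n log n), and g(n) = n log₂(n) is O(n log n).
Since they have the same growth rate, f(n) = o(g(n)) is false.
(f = o(g) requires f to grow strictly slower, not equal.)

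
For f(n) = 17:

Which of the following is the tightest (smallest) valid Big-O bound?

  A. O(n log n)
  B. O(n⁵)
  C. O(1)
C

f(n) = 17 is O(1).
All listed options are valid Big-O bounds (upper bounds),
but O(1) is the tightest (smallest valid bound).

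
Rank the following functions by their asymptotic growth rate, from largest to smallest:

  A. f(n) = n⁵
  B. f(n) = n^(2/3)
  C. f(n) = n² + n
A > C > B

Comparing growth rates:
A = n⁵ is O(n⁵)
C = n² + n is O(n²)
B = n^(2/3) is O(n^(2/3))

Therefore, the order from fastest to slowest is: A > C > B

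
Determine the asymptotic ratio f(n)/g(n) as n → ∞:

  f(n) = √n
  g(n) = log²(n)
∞

Since √n (O(√n)) grows faster than log²(n) (O(log² n)),
the ratio f(n)/g(n) → ∞ as n → ∞.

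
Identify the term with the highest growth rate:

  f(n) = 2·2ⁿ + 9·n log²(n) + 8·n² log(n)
2·2ⁿ

Looking at each term:
  - 2·2ⁿ is O(2ⁿ)
  - 9·n log²(n) is O(n log² n)
  - 8·n² log(n) is O(n² log n)

The term 2·2ⁿ (O(2ⁿ)) grows fastest and dominates all others.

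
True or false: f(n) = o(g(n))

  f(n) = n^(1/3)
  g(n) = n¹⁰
True

f(n) = n^(1/3) is O(n^(1/3)), and g(n) = n¹⁰ is O(n¹⁰).
Since O(n^(1/3)) grows strictly slower than O(n¹⁰), f(n) = o(g(n)) is true.
This means lim(n→∞) f(n)/g(n) = 0.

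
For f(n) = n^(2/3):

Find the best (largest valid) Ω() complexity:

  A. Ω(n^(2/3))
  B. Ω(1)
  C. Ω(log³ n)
A

f(n) = n^(2/3) is Ω(n^(2/3)).
All listed options are valid Big-Ω bounds (lower bounds),
but Ω(n^(2/3)) is the tightest (largest valid bound).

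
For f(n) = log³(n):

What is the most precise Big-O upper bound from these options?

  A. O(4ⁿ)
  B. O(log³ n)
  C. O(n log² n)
B

f(n) = log³(n) is O(log³ n).
All listed options are valid Big-O bounds (upper bounds),
but O(log³ n) is the tightest (smallest valid bound).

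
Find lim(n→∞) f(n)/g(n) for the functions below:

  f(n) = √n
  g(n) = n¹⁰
0

Since √n (O(√n)) grows slower than n¹⁰ (O(n¹⁰)),
the ratio f(n)/g(n) → 0 as n → ∞.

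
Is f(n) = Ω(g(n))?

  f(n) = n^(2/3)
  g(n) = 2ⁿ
False

f(n) = n^(2/3) is O(n^(2/3)), and g(n) = 2ⁿ is O(2ⁿ).
Since O(n^(2/3)) grows slower than O(2ⁿ), f(n) = Ω(g(n)) is false.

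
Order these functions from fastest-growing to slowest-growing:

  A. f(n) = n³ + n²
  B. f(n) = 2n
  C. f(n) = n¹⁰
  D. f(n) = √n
C > A > B > D

Comparing growth rates:
C = n¹⁰ is O(n¹⁰)
A = n³ + n² is O(n³)
B = 2n is O(n)
D = √n is O(√n)

Therefore, the order from fastest to slowest is: C > A > B > D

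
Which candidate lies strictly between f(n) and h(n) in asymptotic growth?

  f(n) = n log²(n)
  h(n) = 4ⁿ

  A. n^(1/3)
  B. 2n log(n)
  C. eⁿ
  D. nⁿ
C

We need g(n) with n log²(n) = o(g(n)) and g(n) = o(4ⁿ), i.e. O(n log² n) ≺ g ≺ O(4ⁿ).
Check each option:
  A. n^(1/3) — O(n^(1/3)) does not grow strictly faster than f(n)
  B. 2n log(n) — O(n log n) does not grow strictly faster than f(n)
  C. eⁿ — O(eⁿ) is strictly between O(n log² n) and O(4ⁿ) ✓
  D. nⁿ — O(nⁿ) does not grow strictly slower than h(n)

Only option C (eⁿ) lies strictly between.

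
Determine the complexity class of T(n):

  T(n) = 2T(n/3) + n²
Θ(n²)

Master Theorem: a = 2, b = 3, f(n) = n².
Compute the critical exponent d = log₃(2) = 0.631.
Compare f(n) = Θ(n²) against n^d:
  k = 2 > d = 0.631, so f(n) = Ω(n^(d+ε)) — Case 3.
  Regularity: a·(n/b)^2/n^2 = a/b^2 = 2/9 < 1 ✓.
  The top-level work dominates: T(n) = Θ(f(n)) = Θ(n²).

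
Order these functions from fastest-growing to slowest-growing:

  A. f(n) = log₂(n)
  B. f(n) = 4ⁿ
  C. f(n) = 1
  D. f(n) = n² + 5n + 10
B > D > A > C

Comparing growth rates:
B = 4ⁿ is O(4ⁿ)
D = n² + 5n + 10 is O(n²)
A = log₂(n) is O(log n)
C = 1 is O(1)

Therefore, the order from fastest to slowest is: B > D > A > C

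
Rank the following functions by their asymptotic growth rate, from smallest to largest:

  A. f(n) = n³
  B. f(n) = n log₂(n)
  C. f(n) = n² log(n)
B < C < A

Comparing growth rates:
B = n log₂(n) is O(n log n)
C = n² log(n) is O(n² log n)
A = n³ is O(n³)

Therefore, the order from slowest to fastest is: B < C < A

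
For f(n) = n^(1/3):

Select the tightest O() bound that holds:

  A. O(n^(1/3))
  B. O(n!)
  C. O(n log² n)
A

f(n) = n^(1/3) is O(n^(1/3)).
All listed options are valid Big-O bounds (upper bounds),
but O(n^(1/3)) is the tightest (smallest valid bound).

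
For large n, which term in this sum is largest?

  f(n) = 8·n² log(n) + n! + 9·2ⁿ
n!

Looking at each term:
  - 8·n² log(n) is O(n² log n)
  - n! is O(n!)
  - 9·2ⁿ is O(2ⁿ)

The term n! (O(n!)) grows fastest and dominates all others.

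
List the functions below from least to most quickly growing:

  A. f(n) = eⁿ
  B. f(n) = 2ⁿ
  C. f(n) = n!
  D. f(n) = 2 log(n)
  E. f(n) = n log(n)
D < E < B < A < C

Comparing growth rates:
D = 2 log(n) is O(log n)
E = n log(n) is O(n log n)
B = 2ⁿ is O(2ⁿ)
A = eⁿ is O(eⁿ)
C = n! is O(n!)

Therefore, the order from slowest to fastest is: D < E < B < A < C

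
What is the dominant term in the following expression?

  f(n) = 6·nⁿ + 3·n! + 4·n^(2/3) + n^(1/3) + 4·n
6·nⁿ

Looking at each term:
  - 6·nⁿ is O(nⁿ)
  - 3·n! is O(n!)
  - 4·n^(2/3) is O(n^(2/3))
  - n^(1/3) is O(n^(1/3))
  - 4·n is O(n)

The term 6·nⁿ (O(nⁿ)) grows fastest and dominates all others.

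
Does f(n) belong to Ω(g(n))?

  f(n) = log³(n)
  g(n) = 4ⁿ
False

f(n) = log³(n) is O(log³ n), and g(n) = 4ⁿ is O(4ⁿ).
Since O(log³ n) grows slower than O(4ⁿ), f(n) = Ω(g(n)) is false.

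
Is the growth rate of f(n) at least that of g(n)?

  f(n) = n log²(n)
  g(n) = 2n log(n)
True

f(n) = n log²(n) is O(n log² n), and g(n) = 2n log(n) is O(n log n).
Since O(n log² n) grows at least as fast as O(n log n), f(n) = Ω(g(n)) is true.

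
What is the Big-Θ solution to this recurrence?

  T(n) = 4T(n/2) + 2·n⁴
Θ(n⁴)

Master Theorem: a = 4, b = 2, f(n) = 2·n⁴.
Compute the critical exponent d = log₂(4) = 2.
Compare f(n) = Θ(n⁴) against n^d:
  k = 4 > d = 2, so f(n) = Ω(n^(d+ε)) — Case 3.
  Regularity: a·(n/b)^4/n^4 = a/b^4 = 4/16 < 1 ✓.
  The top-level work dominates: T(n) = Θ(f(n)) = Θ(n⁴).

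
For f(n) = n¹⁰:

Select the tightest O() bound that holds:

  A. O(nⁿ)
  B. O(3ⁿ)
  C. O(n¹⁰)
C

f(n) = n¹⁰ is O(n¹⁰).
All listed options are valid Big-O bounds (upper bounds),
but O(n¹⁰) is the tightest (smallest valid bound).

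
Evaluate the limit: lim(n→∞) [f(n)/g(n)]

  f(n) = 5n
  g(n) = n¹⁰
0

Since 5n (O(n)) grows slower than n¹⁰ (O(n¹⁰)),
the ratio f(n)/g(n) → 0 as n → ∞.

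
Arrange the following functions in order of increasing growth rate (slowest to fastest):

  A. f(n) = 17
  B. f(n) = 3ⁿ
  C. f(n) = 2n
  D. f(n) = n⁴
A < C < D < B

Comparing growth rates:
A = 17 is O(1)
C = 2n is O(n)
D = n⁴ is O(n⁴)
B = 3ⁿ is O(3ⁿ)

Therefore, the order from slowest to fastest is: A < C < D < B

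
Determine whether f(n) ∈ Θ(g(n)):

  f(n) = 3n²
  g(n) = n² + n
True

f(n) = 3n² and g(n) = n² + n are both O(n²).
Since they have the same asymptotic growth rate, f(n) = Θ(g(n)) is true.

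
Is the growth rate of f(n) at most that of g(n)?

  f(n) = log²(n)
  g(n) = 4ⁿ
True

f(n) = log²(n) is O(log² n), and g(n) = 4ⁿ is O(4ⁿ).
Since O(log² n) ⊆ O(4ⁿ) (f grows no faster than g), f(n) = O(g(n)) is true.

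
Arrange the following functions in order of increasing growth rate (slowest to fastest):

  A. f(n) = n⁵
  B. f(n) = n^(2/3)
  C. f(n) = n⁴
B < C < A

Comparing growth rates:
B = n^(2/3) is O(n^(2/3))
C = n⁴ is O(n⁴)
A = n⁵ is O(n⁵)

Therefore, the order from slowest to fastest is: B < C < A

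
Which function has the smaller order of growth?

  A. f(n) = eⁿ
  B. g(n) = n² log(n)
B

f(n) = eⁿ is O(eⁿ), while g(n) = n² log(n) is O(n² log n).
Since O(n² log n) grows slower than O(eⁿ), g(n) is dominated.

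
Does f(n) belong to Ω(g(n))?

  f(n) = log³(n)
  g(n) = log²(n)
True

f(n) = log³(n) is O(log³ n), and g(n) = log²(n) is O(log² n).
Since O(log³ n) grows at least as fast as O(log² n), f(n) = Ω(g(n)) is true.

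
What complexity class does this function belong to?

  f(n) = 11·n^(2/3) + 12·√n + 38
O(n^(2/3))

The dominant term in 11·n^(2/3) + 12·√n + 38 is 11·n^(2/3), which is Θ(n^(2/3)).
Lower-order terms (12·√n, 38) are asymptotically negligible.
Constants are absorbed, so the tightest bound is O(n^(2/3)).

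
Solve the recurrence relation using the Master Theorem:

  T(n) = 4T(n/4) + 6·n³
Θ(n³)

Master Theorem: a = 4, b = 4, f(n) = 6·n³.
Compute the critical exponent d = log₄(4) = 1.
Compare f(n) = Θ(n³) against n^d:
  k = 3 > d = 1, so f(n) = Ω(n^(d+ε)) — Case 3.
  Regularity: a·(n/b)^3/n^3 = a/b^3 = 4/64 < 1 ✓.
  The top-level work dominates: T(n) = Θ(f(n)) = Θ(n³).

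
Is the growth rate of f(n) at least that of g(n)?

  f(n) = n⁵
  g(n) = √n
True

f(n) = n⁵ is O(n⁵), and g(n) = √n is O(√n).
Since O(n⁵) grows at least as fast as O(√n), f(n) = Ω(g(n)) is true.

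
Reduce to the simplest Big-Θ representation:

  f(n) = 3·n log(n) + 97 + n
Θ(n log n)

Order the terms by growth rate: 97 ≺ n ≺ 3·n log(n).
The fastest-growing term 3·n log(n) dominates as n → ∞; dropping its constant factor gives Θ(n log n).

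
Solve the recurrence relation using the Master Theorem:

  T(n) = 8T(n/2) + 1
Θ(n³)

Master Theorem: a = 8, b = 2, f(n) = 1.
Compute the critical exponent d = log₂(8) = 3.
Compare f(n) = Θ(1) against n^d:
  k = 0 < d = 3, so f(n) = O(n^(d-ε)) — Case 1.
  The recursion cost dominates: T(n) = Θ(n^d) = Θ(n³).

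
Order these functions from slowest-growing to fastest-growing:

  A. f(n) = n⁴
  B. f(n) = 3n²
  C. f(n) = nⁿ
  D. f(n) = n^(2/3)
D < B < A < C

Comparing growth rates:
D = n^(2/3) is O(n^(2/3))
B = 3n² is O(n²)
A = n⁴ is O(n⁴)
C = nⁿ is O(nⁿ)

Therefore, the order from slowest to fastest is: D < B < A < C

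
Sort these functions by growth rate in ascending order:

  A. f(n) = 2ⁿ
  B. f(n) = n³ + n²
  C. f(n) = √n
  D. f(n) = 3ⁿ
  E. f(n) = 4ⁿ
C < B < A < D < E

Comparing growth rates:
C = √n is O(√n)
B = n³ + n² is O(n³)
A = 2ⁿ is O(2ⁿ)
D = 3ⁿ is O(3ⁿ)
E = 4ⁿ is O(4ⁿ)

Therefore, the order from slowest to fastest is: C < B < A < D < E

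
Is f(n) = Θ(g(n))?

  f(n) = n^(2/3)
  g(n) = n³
False

f(n) = n^(2/3) is O(n^(2/3)), and g(n) = n³ is O(n³).
Since they have different growth rates, f(n) = Θ(g(n)) is false.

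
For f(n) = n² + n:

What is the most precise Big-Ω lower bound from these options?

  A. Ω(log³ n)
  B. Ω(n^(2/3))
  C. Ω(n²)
C

f(n) = n² + n is Ω(n²).
All listed options are valid Big-Ω bounds (lower bounds),
but Ω(n²) is the tightest (largest valid bound).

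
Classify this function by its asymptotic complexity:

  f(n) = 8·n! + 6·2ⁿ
O(n!)

The dominant term in 8·n! + 6·2ⁿ is 8·n!, which is Θ(n!).
Lower-order terms (6·2ⁿ) are asymptotically negligible.
Constants are absorbed, so the tightest bound is O(n!).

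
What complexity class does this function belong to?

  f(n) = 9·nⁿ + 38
O(nⁿ)

The dominant term in 9·nⁿ + 38 is 9·nⁿ, which is Θ(nⁿ).
Lower-order terms (38) are asymptotically negligible.
Constants are absorbed, so the tightest bound is O(nⁿ).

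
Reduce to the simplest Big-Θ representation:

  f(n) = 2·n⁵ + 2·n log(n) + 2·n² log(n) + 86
Θ(n⁵)

Order the terms by growth rate: 86 ≺ 2·n log(n) ≺ 2·n² log(n) ≺ 2·n⁵.
The fastest-growing term 2·n⁵ dominates as n → ∞; dropping its constant factor gives Θ(n⁵).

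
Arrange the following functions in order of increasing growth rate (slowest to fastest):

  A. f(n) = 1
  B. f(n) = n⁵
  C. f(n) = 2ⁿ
A < B < C

Comparing growth rates:
A = 1 is O(1)
B = n⁵ is O(n⁵)
C = 2ⁿ is O(2ⁿ)

Therefore, the order from slowest to fastest is: A < B < C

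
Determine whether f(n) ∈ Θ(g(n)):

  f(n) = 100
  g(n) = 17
True

f(n) = 100 and g(n) = 17 are both O(1).
Since they have the same asymptotic growth rate, f(n) = Θ(g(n)) is true.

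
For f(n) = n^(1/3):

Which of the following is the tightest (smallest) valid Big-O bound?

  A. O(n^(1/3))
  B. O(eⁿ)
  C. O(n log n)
A

f(n) = n^(1/3) is O(n^(1/3)).
All listed options are valid Big-O bounds (upper bounds),
but O(n^(1/3)) is the tightest (smallest valid bound).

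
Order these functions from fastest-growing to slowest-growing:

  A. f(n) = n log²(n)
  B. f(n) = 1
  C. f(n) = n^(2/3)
A > C > B

Comparing growth rates:
A = n log²(n) is O(n log² n)
C = n^(2/3) is O(n^(2/3))
B = 1 is O(1)

Therefore, the order from fastest to slowest is: A > C > B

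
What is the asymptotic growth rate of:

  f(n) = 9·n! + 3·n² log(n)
Θ(n!)

Order the terms by growth rate: 3·n² log(n) ≺ 9·n!.
The fastest-growing term 9·n! dominates as n → ∞; dropping its constant factor gives Θ(n!).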